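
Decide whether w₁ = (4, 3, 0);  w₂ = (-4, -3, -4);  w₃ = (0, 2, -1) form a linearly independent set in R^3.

linearly independent

The matrix [w₁|w₂|w₃] has determinant 32.
A nonzero determinant means the columns are linearly independent.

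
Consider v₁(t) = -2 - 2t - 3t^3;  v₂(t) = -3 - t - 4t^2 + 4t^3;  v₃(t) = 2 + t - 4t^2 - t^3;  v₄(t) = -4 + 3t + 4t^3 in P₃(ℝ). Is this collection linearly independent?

Take coordinates with respect to the standard basis {1, t, …, t^3}.
The matrix [v₁|v₂|v₃|v₄] has determinant -460.
A nonzero determinant means the columns are linearly independent.

linearly independent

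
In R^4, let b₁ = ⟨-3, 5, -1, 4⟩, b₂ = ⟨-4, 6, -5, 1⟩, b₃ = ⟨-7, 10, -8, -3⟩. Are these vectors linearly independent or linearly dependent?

linearly independent

Place the vectors as rows of a 3×4 matrix and reduce to echelon form.
The reduction yields 3 nonzero rows, so the rank is 3.
Since rank = 3 (the number of vectors), the set is linearly independent.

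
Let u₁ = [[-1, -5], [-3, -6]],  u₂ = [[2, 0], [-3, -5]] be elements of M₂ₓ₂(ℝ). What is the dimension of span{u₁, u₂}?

Represent each element by its coordinate vector in ℝ⁴.
Put the 4×2 matrix [u₁|u₂] into echelon form.
The echelon form has 2 nonzero rows, so the rank is 2.

2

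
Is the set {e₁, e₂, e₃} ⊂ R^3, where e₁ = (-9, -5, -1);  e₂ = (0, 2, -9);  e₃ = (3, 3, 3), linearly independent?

Row-reduce the matrix whose columns are e₁, e₂, e₃.
The reduction yields 3 nonzero rows, so the rank is 3.
Since rank = 3 (the number of vectors), the set is linearly independent.

linearly independent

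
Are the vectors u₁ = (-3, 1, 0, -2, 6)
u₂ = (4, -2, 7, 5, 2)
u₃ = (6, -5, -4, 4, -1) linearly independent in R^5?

Row-reduce the matrix whose columns are u₁, u₂, u₃.
The reduction yields 3 nonzero rows, so the rank is 3.
Since rank = 3 (the number of vectors), the set is linearly independent.

linearly independent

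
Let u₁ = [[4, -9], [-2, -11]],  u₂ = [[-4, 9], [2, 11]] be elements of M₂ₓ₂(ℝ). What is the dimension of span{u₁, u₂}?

1

Use coordinates relative to {E₁₁, E₁₂, E₂₁, E₂₂}.
Put the 4×2 matrix [u₁|u₂] into echelon form.
The echelon form has 1 nonzero row, so the rank is 1.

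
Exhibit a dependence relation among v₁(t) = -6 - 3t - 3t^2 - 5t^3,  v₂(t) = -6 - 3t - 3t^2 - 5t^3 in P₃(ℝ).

Write each element as a vector in ℝ⁴ using {1, t, …, t^3}.
Write the vectors as columns of a matrix and find a nonzero vector in its null space.
One solution (up to scaling) is (1, -1).

v₁ - v₂ = 0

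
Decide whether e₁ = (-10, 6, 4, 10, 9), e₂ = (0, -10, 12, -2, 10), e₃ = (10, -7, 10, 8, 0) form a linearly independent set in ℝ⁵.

Place the vectors as rows of a 3×5 matrix and reduce to echelon form.
The reduction yields 3 nonzero rows, so the rank is 3.
Since rank = 3 (the number of vectors), the set is linearly independent.

linearly independent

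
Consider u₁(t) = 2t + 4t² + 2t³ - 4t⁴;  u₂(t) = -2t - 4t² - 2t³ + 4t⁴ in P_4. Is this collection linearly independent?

linearly dependent

Write each element as a coordinate vector in ℝ⁵ using {1, t, …, t⁴}.
Place the vectors as rows of a 2×5 matrix and reduce to echelon form.
The reduction yields 1 nonzero row, so the rank is 1.
Since rank 1 < 2, the set is linearly dependent.
Indeed u₁ + u₂ = 0.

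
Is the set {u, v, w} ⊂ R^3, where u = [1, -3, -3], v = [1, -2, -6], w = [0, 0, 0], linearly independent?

linearly dependent

One of the vectors is the zero vector, so the set is linearly dependent.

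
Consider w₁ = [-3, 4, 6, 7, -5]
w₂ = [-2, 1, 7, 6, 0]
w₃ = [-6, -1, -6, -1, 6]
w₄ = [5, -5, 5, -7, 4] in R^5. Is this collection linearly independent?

Row-reduce the matrix whose columns are w₁, w₂, w₃, w₄.
The reduction yields 4 nonzero rows, so the rank is 4.
Since rank = 4 (the number of vectors), the set is linearly independent.

linearly independent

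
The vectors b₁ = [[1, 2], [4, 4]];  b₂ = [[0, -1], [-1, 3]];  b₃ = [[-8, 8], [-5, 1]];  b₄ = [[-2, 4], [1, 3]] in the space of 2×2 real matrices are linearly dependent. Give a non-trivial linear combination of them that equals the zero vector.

2b₁ + b₃ - 3b₄ = 0

Pass to coordinate vectors relative to the basis {E₁₁, E₁₂, E₂₁, E₂₂}.
Solve the homogeneous system with b₁, b₂, b₃, b₄ as columns by row-reducing the coefficient matrix.
The free variable yields coefficients (2, 0, 1, -3) (any nonzero multiple also works).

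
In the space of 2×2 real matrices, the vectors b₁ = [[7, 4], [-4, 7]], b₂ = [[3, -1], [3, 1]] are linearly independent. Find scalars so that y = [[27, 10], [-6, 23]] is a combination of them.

Work in coordinates with respect to the standard basis {E₁₁, E₁₂, E₂₁, E₂₂}.
Solve the system with b₁, b₂ as columns and y as the right-hand side.
Back-substitution yields (c₁, c₂) = (3, 2).

y = 3b₁ + 2b₂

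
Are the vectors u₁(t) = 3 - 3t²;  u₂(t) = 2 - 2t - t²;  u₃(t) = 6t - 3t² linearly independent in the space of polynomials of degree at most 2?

Take coordinates with respect to the standard basis {1, t, t²}.
Form the 3×3 matrix with these as columns; its determinant is 0.
A zero determinant means the columns are linearly dependent.

linearly dependent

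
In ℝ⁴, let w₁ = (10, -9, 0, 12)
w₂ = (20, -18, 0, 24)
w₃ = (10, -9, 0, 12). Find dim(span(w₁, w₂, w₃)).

Put the 4×3 matrix [w₁|w₂|w₃] into echelon form.
The echelon form has 1 nonzero row, so the rank is 1.

dim = 1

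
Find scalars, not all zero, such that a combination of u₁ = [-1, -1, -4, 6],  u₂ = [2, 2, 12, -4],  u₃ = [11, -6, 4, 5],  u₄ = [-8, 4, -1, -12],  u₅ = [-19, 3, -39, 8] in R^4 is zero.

u₁ + 3u₂ + 2u₃ + u₄ + u₅ = 0

Write the vectors as columns of a matrix and find a nonzero vector in its null space.
A generator of the null space is (1, 3, 2, 1, 1).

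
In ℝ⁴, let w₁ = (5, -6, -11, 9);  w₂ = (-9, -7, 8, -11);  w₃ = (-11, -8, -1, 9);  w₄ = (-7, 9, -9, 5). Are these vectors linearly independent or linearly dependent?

Form the 4×4 matrix with these as columns; its determinant is -32260.
A nonzero determinant means the columns are linearly independent.

linearly independent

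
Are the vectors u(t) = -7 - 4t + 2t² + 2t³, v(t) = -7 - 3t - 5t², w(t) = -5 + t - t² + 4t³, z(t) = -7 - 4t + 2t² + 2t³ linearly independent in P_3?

linearly dependent

Take coordinates with respect to the standard basis {1, t, …, t³}.
Two of the vectors are equal, giving an immediate dependence.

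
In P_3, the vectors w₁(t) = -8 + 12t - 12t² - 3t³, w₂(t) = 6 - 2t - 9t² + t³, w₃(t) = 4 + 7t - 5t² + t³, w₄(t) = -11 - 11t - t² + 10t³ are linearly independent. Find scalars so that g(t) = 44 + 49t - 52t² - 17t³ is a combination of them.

Take coordinate vectors relative to {1, t, …, t³}.
Since w₁, w₂, w₃, w₄ are independent, the coefficients expressing g are uniquely determined by a linear system.
Back-substitution yields (α₁, …, α₄) = (1, 3, 3, -2).

g = w₁ + 3w₂ + 3w₃ - 2w₄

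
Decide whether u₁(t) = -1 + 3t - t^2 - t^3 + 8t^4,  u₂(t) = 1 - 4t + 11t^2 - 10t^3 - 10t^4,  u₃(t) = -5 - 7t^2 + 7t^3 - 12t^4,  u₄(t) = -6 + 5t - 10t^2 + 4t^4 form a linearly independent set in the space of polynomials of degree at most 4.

Take coordinates with respect to the standard basis {1, t, …, t^4}.
Row-reduce the matrix whose columns are u₁, u₂, u₃, u₄.
The reduction yields 4 nonzero rows, so the rank is 4.
Since rank = 4 (the number of vectors), the set is linearly independent.

linearly independent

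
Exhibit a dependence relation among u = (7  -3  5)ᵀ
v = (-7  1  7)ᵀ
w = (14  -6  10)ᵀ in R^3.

2u - w = 0

Solve the homogeneous system with u, v, w as columns by row-reducing the coefficient matrix.
One solution (up to scaling) is (2, 0, -1).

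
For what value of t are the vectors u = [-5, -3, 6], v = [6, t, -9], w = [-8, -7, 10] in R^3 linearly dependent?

t = 27/2

Place the vectors as rows of a 3×3 matrix; dependence ⇔ determinant zero.
Expanding, det = 27 - 2*t.
Solving 27 - 2*t = 0 yields t = 27/2.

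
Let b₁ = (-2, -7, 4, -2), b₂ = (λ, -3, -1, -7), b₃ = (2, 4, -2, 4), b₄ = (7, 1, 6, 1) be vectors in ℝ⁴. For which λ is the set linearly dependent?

λ = -24/5

Place the vectors as rows of a 4×4 matrix; dependence ⇔ determinant zero.
Cofactor expansion gives det = -130*λ - 624.
Setting this to zero gives λ = -24/5.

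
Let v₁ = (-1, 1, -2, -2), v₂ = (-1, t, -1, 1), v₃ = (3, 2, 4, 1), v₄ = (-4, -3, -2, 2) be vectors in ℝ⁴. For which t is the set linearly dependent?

t = -23/10

Place the vectors as rows of a 4×4 matrix; dependence ⇔ determinant zero.
Expanding, det = -10*t - 23.
This vanishes exactly when t = -23/10.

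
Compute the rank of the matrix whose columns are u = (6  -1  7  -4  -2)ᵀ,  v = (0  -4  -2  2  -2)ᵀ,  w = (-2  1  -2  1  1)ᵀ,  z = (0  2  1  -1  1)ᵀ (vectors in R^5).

rank 2

Form the matrix with u, v, w, z as columns and reduce.
Exactly 2 pivots survive; hence the rank is 2.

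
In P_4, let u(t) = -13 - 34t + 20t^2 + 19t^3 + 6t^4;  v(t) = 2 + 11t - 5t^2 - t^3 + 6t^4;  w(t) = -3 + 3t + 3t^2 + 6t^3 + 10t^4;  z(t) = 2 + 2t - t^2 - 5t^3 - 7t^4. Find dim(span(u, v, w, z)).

dim = 3

Pass to coordinate vectors with respect to the basis {1, t, …, t^4}.
Row-reduce the 4×5 matrix with these as rows.
The echelon form has 3 nonzero rows, so the rank is 3.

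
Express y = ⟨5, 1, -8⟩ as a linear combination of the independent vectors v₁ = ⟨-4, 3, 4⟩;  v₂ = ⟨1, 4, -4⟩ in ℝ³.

y = -v₁ + v₂

Set up the augmented matrix [v₁ | v₂ | y] and row-reduce.
Back-substitution yields (α₁, α₂) = (-1, 1).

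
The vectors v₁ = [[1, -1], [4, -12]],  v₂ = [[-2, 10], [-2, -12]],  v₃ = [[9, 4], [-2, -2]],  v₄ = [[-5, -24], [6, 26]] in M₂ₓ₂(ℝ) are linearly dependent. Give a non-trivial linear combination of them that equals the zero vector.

2v₂ + v₃ + v₄ = 0

Write each element as a vector in ℝ⁴ using {E₁₁, E₁₂, E₂₁, E₂₂}.
Solve the homogeneous system with v₁, v₂, v₃, v₄ as columns by row-reducing the coefficient matrix.
A generator of the null space is (0, 2, 1, 1).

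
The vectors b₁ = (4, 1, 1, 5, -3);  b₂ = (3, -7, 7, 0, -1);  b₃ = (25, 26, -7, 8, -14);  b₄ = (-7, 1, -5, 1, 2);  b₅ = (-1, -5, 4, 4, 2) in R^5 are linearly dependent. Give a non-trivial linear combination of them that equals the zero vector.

3b₁ - 3b₂ - b₃ - 3b₄ - b₅ = 0

Set up α₁b₁ + … + α₅b₅ = 0 and solve the homogeneous system.
The free variable yields coefficients (3, -3, -1, -3, -1) (any nonzero multiple also works).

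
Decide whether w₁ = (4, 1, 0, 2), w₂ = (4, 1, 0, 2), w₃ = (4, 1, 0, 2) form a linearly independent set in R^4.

Two of the vectors are equal, giving an immediate dependence.

linearly dependent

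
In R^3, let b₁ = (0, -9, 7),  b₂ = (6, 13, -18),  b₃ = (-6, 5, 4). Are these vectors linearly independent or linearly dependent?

The matrix [b₁|b₂|b₃] has determinant 0.
A zero determinant means the columns are linearly dependent.

linearly dependent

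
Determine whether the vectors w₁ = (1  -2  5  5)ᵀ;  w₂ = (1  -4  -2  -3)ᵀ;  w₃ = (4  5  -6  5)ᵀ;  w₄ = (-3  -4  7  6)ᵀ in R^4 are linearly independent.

linearly independent

Form the 4×4 matrix with these as columns; its determinant is 1085.
A nonzero determinant means the columns are linearly independent.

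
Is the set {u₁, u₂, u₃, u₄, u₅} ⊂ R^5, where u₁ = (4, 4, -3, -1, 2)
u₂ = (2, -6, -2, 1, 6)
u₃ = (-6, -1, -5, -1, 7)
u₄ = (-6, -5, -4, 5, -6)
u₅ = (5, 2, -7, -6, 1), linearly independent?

linearly independent

The matrix [u₁|u₂|u₃|u₄|u₅] has determinant -32799.
A nonzero determinant means the columns are linearly independent.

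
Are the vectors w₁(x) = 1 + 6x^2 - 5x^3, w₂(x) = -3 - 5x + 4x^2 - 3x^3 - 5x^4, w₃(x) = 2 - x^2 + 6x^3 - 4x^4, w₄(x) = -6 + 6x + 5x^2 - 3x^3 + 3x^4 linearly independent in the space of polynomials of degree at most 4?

Take coordinates with respect to the standard basis {1, x, …, x^4}.
Place the vectors as rows of a 4×5 matrix and reduce to echelon form.
The reduction yields 4 nonzero rows, so the rank is 4.
Since rank = 4 (the number of vectors), the set is linearly independent.

linearly independent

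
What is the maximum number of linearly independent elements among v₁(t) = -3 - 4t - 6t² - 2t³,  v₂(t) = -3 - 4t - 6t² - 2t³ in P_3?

1

Represent each element by its coordinate vector in ℝ⁴.
Apply Gaussian elimination to the matrix whose rows are v₁, v₂.
Exactly 1 pivot survives; hence the rank is 1.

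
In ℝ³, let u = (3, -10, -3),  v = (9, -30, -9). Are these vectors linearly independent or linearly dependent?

Place the vectors as rows of a 2×3 matrix and reduce to echelon form.
The reduction yields 1 nonzero row, so the rank is 1.
Since rank 1 < 2, the set is linearly dependent.

linearly dependent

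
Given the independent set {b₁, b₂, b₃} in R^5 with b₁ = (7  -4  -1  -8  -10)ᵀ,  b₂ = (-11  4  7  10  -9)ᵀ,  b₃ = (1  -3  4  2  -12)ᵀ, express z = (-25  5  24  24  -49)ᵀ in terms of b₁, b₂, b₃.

z = b₁ + 3b₂ + b₃

Write z = c₁b₁ + … + c₃b₃ and equate components.
The system has the unique solution (c₁, c₂, c₃) = (1, 3, 1).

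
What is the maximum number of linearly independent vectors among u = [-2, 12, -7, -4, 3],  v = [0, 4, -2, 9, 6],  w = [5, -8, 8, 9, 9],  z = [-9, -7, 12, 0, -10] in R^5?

4

Form the matrix with u, v, w, z as columns and reduce.
The echelon form has 4 nonzero rows, so the rank is 4.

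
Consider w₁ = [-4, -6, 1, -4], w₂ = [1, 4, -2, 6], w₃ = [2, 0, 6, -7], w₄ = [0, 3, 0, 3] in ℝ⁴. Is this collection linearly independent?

linearly independent

The matrix [w₁|w₂|w₃|w₄] has determinant 69.
A nonzero determinant means the columns are linearly independent.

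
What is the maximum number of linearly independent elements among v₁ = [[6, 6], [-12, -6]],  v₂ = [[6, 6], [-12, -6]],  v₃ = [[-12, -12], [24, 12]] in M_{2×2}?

1

Represent each element by its coordinate vector in ℝ⁴.
Put the 4×3 matrix [v₁|v₂|v₃] into echelon form.
The echelon form has 1 nonzero row, so the rank is 1.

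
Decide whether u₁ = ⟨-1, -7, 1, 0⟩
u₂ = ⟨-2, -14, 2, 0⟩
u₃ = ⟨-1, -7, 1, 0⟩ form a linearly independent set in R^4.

Place the vectors as rows of a 3×4 matrix and reduce to echelon form.
The reduction yields 1 nonzero row, so the rank is 1.
Since rank 1 < 3, the set is linearly dependent.

linearly dependent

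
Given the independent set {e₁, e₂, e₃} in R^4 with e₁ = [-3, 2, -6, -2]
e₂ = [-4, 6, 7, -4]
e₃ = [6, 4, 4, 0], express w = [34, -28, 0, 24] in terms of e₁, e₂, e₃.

Solve the system with e₁, e₂, e₃ as columns and w as the right-hand side.
Row-reducing the augmented matrix gives the unique coefficients (α₁, α₂, α₃) = (-4, -4, 1).

w = -4e₁ - 4e₂ + e₃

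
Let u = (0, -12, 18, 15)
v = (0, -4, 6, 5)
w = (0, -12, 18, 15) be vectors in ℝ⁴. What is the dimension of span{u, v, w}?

Apply Gaussian elimination to the matrix whose rows are u, v, w.
The echelon form has 1 nonzero row, so the rank is 1.

1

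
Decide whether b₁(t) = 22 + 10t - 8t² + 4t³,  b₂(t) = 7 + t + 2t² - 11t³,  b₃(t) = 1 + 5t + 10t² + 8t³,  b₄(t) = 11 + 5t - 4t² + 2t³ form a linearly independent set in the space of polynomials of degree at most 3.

linearly dependent

Take coordinates with respect to the standard basis {1, t, …, t³}.
One vector is a scalar multiple of another, so the set is dependent.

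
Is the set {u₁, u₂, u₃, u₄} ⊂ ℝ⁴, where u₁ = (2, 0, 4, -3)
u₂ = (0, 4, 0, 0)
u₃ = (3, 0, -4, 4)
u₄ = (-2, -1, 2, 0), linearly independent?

The matrix [u₁|u₂|u₃|u₄] has determinant -168.
A nonzero determinant means the columns are linearly independent.

linearly independent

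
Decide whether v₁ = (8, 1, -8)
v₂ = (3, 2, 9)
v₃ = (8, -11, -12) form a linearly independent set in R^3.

Row-reduce the matrix whose columns are v₁, v₂, v₃.
The reduction yields 3 nonzero rows, so the rank is 3.
Since rank = 3 (the number of vectors), the set is linearly independent.

linearly independent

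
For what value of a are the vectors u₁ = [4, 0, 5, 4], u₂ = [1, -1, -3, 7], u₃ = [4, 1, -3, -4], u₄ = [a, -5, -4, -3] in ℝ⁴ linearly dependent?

Dependence holds iff the 4×4 matrix [u₁ u₂ u₃ u₄] is singular.
The determinant works out to -39*a - 1755.
Setting this to zero gives a = -45.

a = -45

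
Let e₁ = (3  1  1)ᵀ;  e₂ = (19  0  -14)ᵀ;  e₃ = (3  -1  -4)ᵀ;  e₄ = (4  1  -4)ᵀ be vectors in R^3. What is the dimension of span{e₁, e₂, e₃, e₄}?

dim = 3

Put the 3×4 matrix [e₁|e₂|e₃|e₄] into echelon form.
The echelon form has 3 nonzero rows, so the rank is 3.
(With 4 elements in a 3-dimensional space the rank is at most 3.)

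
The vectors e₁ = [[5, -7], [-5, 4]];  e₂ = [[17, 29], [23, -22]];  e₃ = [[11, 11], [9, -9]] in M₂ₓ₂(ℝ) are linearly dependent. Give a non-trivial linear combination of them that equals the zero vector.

Write each element as a vector in ℝ⁴ using {E₁₁, E₁₂, E₂₁, E₂₂}.
Set up α₁e₁ + … + α₃e₃ = 0 and solve the homogeneous system.
The free variable yields coefficients (1, 1, -2) (any nonzero multiple also works).

e₁ + e₂ - 2e₃ = 0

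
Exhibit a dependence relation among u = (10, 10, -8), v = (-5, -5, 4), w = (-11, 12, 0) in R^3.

u + 2v = 0

Row-reduce the matrix with u, v, w as columns; the null space gives the coefficients.
The free variable yields coefficients (1, 2, 0) (any nonzero multiple also works).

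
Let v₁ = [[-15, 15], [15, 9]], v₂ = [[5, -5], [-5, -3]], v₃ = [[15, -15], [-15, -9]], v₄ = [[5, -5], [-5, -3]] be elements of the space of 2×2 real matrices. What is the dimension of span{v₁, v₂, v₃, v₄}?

Use coordinates relative to {E₁₁, E₁₂, E₂₁, E₂₂}.
Form the matrix with v₁, v₂, v₃, v₄ as columns and reduce.
Reduction leaves 1 leading entry, giving rank 1.

1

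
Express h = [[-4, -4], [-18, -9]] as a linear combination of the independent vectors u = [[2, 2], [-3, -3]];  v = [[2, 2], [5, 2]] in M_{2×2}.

h = u - 3v

Identify each element with its coordinate vector in ℝ⁴ via {E₁₁, E₁₂, E₂₁, E₂₂}.
Set up the augmented matrix [u | v | h] and row-reduce.
Back-substitution yields (α₁, α₂) = (1, -3).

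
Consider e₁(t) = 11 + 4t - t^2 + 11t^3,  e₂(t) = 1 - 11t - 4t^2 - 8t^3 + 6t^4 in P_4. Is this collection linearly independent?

Write each element as a coordinate vector in ℝ⁵ using {1, t, …, t^4}.
Row-reduce the matrix whose columns are e₁, e₂.
The reduction yields 2 nonzero rows, so the rank is 2.
Since rank = 2 (the number of vectors), the set is linearly independent.

linearly independent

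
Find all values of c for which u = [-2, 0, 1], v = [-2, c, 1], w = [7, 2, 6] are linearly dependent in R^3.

Place the vectors as rows of a 3×3 matrix; dependence ⇔ determinant zero.
Expanding, det = -19*c.
This vanishes exactly when c = 0.

c = 0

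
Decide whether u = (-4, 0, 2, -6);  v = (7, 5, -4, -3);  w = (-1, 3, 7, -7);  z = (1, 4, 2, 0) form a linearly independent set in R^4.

linearly independent

Place the vectors as rows of a 4×4 matrix and reduce to echelon form.
The reduction yields 4 nonzero rows, so the rank is 4.
Since rank = 4 (the number of vectors), the set is linearly independent.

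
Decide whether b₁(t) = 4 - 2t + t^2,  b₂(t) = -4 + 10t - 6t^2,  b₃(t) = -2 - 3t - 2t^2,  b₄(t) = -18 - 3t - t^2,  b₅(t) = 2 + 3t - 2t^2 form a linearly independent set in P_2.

Write each element as a coordinate vector in ℝ³ using {1, t, t^2}.
There are 5 vectors in a 3-dimensional space, so they cannot be linearly independent.

linearly dependent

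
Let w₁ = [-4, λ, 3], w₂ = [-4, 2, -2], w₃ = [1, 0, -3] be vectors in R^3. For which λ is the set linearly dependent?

λ = 9/7

Place the vectors as rows of a 3×3 matrix; dependence ⇔ determinant zero.
Cofactor expansion gives det = 18 - 14*λ.
This vanishes exactly when λ = 9/7.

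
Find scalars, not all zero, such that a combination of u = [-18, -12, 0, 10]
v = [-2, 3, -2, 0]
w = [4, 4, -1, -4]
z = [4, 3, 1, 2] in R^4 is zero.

Row-reduce the matrix with u, v, w, z as columns; the null space gives the coefficients.
The free variable yields coefficients (1, -1, 3, 1) (any nonzero multiple also works).

u - v + 3w + z = 0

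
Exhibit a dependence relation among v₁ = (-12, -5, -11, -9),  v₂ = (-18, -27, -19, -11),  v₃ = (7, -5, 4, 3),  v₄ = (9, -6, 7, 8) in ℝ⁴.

3v₁ - v₂ + 2v₄ = 0

Solve the homogeneous system with v₁, v₂, v₃, v₄ as columns by row-reducing the coefficient matrix.
One solution (up to scaling) is (3, -1, 0, 2).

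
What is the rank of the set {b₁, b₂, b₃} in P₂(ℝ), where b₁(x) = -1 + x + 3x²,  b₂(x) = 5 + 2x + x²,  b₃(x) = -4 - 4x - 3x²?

Pass to coordinate vectors with respect to the basis {1, x, x²}.
Apply Gaussian elimination to the matrix whose rows are b₁, b₂, b₃.
Exactly 3 pivots survive; hence the rank is 3.

3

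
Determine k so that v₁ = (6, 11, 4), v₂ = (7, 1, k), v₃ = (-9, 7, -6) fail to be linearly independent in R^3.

k = 14/3

The vectors are dependent exactly when the determinant of the matrix with rows v₁, v₂, v₃ vanishes.
Expanding, det = 658 - 141*k.
Solving 658 - 141*k = 0 yields k = 14/3.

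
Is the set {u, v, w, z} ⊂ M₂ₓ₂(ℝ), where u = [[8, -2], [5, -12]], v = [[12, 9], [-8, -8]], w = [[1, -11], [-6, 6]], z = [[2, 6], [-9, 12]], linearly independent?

Write each element as a coordinate vector in ℝ⁴ using {E₁₁, E₁₂, E₂₁, E₂₂}.
Form the 4×4 matrix with these as columns; its determinant is -15940.
A nonzero determinant means the columns are linearly independent.

linearly independent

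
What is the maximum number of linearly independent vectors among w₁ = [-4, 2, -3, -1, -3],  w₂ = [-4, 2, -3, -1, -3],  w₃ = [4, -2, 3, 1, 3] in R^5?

1

Apply Gaussian elimination to the matrix whose rows are w₁, w₂, w₃.
There is 1 pivot column, so rank = 1.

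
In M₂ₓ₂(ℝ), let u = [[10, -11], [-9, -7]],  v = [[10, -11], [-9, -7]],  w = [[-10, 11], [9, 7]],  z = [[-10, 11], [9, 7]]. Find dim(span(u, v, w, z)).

dim = 1

Represent each element by its coordinate vector in ℝ⁴.
Form the matrix with u, v, w, z as columns and reduce.
Reduction leaves 1 leading entry, giving rank 1.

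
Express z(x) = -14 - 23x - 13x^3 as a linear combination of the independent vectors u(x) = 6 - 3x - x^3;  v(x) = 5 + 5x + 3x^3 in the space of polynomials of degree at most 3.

z = u - 4v

Work in coordinates with respect to the standard basis {1, x, …, x^3}.
Set up the augmented matrix [u | v | z] and row-reduce.
Row-reducing the augmented matrix gives the unique coefficients (c₁, c₂) = (1, -4).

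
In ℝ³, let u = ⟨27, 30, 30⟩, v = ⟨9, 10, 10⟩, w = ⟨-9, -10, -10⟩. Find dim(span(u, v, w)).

dim = 1

Put the 3×3 matrix [u|v|w] into echelon form.
There is 1 pivot column, so rank = 1.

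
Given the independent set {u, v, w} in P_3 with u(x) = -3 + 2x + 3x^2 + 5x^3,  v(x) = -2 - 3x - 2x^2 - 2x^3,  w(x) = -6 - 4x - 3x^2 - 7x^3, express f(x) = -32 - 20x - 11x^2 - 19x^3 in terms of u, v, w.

Identify each element with its coordinate vector in ℝ⁴ via {1, x, …, x^3}.
Since u, v, w are independent, the coefficients expressing f are uniquely determined by a linear system.
Row-reducing the augmented matrix gives the unique coefficients (a₁, a₂, a₃) = (2, 4, 3).

f = 2u + 4v + 3w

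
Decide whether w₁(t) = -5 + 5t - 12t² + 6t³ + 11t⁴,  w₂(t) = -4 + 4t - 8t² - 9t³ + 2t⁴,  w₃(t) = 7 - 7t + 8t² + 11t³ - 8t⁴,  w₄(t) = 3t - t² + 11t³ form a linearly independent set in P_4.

linearly independent

Write each element as a coordinate vector in ℝ⁵ using {1, t, …, t⁴}.
Row-reduce the matrix whose columns are w₁, w₂, w₃, w₄.
The reduction yields 4 nonzero rows, so the rank is 4.
Since rank = 4 (the number of vectors), the set is linearly independent.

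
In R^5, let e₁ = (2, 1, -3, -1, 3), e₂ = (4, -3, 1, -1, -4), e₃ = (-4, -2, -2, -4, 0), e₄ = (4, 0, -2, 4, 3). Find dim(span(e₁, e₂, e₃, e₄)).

4

Row-reduce the 4×5 matrix with these as rows.
Exactly 4 pivots survive; hence the rank is 4.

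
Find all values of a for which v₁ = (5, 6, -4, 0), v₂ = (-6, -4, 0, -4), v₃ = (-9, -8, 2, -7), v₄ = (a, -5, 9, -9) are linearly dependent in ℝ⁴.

a = 41/4

Place the vectors as rows of a 4×4 matrix; dependence ⇔ determinant zero.
The determinant works out to 328 - 32*a.
Setting this to zero gives a = 41/4.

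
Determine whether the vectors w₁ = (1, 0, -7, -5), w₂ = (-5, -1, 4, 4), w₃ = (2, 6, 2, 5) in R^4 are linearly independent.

linearly independent

Row-reduce the matrix whose columns are w₁, w₂, w₃.
The reduction yields 3 nonzero rows, so the rank is 3.
Since rank = 3 (the number of vectors), the set is linearly independent.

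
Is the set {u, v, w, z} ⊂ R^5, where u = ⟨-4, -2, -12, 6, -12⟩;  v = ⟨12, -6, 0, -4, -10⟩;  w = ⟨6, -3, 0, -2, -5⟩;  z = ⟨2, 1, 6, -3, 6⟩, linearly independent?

linearly dependent

One vector is a scalar multiple of another, so the set is dependent.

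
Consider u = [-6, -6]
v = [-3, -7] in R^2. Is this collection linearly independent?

linearly independent

Place the vectors as rows of a 2×2 matrix and reduce to echelon form.
The reduction yields 2 nonzero rows, so the rank is 2.
Since rank = 2 (the number of vectors), the set is linearly independent.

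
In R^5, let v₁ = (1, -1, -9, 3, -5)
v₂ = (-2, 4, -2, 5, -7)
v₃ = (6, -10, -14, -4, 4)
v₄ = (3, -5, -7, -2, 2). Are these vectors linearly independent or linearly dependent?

linearly dependent

Place the vectors as rows of a 4×5 matrix and reduce to echelon form.
The reduction yields 2 nonzero rows, so the rank is 2.
Since rank 2 < 4, the set is linearly dependent.
Indeed 2v₁ - 2v₂ - v₃ = 0.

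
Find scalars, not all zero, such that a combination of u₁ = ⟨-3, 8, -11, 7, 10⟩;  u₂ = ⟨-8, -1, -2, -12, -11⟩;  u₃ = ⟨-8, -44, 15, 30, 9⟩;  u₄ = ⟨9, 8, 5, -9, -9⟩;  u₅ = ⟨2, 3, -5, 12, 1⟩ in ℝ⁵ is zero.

Row-reduce the matrix with u₁, u₂, u₃, u₄, u₅ as columns; the null space gives the coefficients.
One solution (up to scaling) is (3, 1, 1, 3, -1).

3u₁ + u₂ + u₃ + 3u₄ - u₅ = 0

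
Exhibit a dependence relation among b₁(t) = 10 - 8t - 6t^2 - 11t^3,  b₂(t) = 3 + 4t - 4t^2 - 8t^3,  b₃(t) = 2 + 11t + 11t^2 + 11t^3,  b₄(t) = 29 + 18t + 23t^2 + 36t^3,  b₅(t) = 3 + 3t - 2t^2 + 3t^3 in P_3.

2b₁ - 2b₂ + 3b₃ - b₄ + 3b₅ = 0

Take coordinates with respect to {1, t, …, t^3}.
Solve the homogeneous system with b₁, b₂, b₃, b₄, b₅ as columns by row-reducing the coefficient matrix.
One solution (up to scaling) is (2, -2, 3, -1, 3).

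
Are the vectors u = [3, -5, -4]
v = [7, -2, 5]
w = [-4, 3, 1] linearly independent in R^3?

linearly independent

Form the 3×3 matrix with these as columns; its determinant is 32.
A nonzero determinant means the columns are linearly independent.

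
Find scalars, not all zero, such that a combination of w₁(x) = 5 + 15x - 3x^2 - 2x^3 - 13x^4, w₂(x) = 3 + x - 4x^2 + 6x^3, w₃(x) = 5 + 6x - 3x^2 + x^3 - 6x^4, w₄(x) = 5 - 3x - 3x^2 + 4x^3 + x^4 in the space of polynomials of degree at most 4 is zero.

w₁ - 2w₃ + w₄ = 0

Take coordinates with respect to {1, x, …, x^4}.
Set up α₁w₁ + … + α₄w₄ = 0 and solve the homogeneous system.
The free variable yields coefficients (1, 0, -2, 1) (any nonzero multiple also works).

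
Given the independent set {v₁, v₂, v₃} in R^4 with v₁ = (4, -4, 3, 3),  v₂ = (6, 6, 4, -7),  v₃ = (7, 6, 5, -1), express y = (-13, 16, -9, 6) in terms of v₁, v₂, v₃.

y = -4v₁ - 3v₂ + 3v₃

Solve the system with v₁, v₂, v₃ as columns and y as the right-hand side.
The system has the unique solution (c₁, c₂, c₃) = (-4, -3, 3).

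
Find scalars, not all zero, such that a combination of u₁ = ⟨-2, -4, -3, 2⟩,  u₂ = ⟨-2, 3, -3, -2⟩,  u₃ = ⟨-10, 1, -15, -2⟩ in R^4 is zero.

Set up α₁u₁ + … + α₃u₃ = 0 and solve the homogeneous system.
A generator of the null space is (2, 3, -1).

2u₁ + 3u₂ - u₃ = 0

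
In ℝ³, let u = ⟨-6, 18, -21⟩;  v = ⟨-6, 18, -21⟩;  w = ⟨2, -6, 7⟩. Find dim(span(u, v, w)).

Apply Gaussian elimination to the matrix whose rows are u, v, w.
The echelon form has 1 nonzero row, so the rank is 1.

dim = 1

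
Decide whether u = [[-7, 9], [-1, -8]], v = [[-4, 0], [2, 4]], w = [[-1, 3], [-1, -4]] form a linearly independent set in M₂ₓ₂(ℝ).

Take coordinates with respect to the standard basis {E₁₁, E₁₂, E₂₁, E₂₂}.
Row-reduce the matrix whose columns are u, v, w.
The reduction yields 2 nonzero rows, so the rank is 2.
Since rank 2 < 3, the set is linearly dependent.

linearly dependent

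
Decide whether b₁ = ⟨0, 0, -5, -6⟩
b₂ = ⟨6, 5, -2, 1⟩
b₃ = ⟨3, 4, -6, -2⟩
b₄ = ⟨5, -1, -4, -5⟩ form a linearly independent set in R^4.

linearly independent

The matrix [b₁|b₂|b₃|b₄] has determinant -406.
A nonzero determinant means the columns are linearly independent.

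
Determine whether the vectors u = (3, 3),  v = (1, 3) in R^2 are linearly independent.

linearly independent

Place the vectors as rows of a 2×2 matrix and reduce to echelon form.
The reduction yields 2 nonzero rows, so the rank is 2.
Since rank = 2 (the number of vectors), the set is linearly independent.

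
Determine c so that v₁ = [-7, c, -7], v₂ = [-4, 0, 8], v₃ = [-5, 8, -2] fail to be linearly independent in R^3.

c = 14

The set is linearly dependent precisely when det[v₁; v₂; v₃] = 0.
The determinant works out to 672 - 48*c.
Solving 672 - 48*c = 0 yields c = 14.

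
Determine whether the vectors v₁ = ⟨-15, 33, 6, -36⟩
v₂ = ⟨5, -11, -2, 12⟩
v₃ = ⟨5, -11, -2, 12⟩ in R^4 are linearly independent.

linearly dependent

Two of the vectors are equal, giving an immediate dependence.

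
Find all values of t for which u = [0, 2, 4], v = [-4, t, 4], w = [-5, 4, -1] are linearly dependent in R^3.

t = 28/5

The set is linearly dependent precisely when det[u; v; w] = 0.
Expanding, det = 20*t - 112.
Setting this to zero gives t = 28/5.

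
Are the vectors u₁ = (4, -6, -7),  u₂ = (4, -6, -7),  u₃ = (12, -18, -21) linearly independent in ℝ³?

linearly dependent

The matrix [u₁|u₂|u₃] has determinant 0.
A zero determinant means the columns are linearly dependent.
Indeed u₁ - u₂ = 0.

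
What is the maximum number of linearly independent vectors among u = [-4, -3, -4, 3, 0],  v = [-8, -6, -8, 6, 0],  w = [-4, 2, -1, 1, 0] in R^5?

Row-reduce the 3×5 matrix with these as rows.
Exactly 2 pivots survive; hence the rank is 2.

2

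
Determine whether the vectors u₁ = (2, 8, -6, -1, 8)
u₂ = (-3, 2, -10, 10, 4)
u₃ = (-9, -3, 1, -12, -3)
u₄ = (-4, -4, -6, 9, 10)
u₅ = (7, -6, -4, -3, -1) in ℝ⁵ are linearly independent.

linearly independent

Form the 5×5 matrix with these as columns; its determinant is 216760.
A nonzero determinant means the columns are linearly independent.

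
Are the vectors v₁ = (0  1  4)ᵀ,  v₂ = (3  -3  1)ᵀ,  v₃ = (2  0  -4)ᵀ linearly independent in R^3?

The matrix [v₁|v₂|v₃] has determinant 38.
A nonzero determinant means the columns are linearly independent.

linearly independent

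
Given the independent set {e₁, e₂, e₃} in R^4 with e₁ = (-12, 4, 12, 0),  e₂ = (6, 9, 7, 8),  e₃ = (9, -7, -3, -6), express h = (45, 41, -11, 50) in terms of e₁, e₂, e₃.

h = -4e₁ + 4e₂ - 3e₃

Solve the system with e₁, e₂, e₃ as columns and h as the right-hand side.
Row-reducing the augmented matrix gives the unique coefficients (α₁, α₂, α₃) = (-4, 4, -3).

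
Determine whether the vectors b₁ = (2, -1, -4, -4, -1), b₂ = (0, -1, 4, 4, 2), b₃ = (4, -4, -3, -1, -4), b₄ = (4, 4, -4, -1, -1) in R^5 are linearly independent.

linearly independent

Row-reduce the matrix whose columns are b₁, b₂, b₃, b₄.
The reduction yields 4 nonzero rows, so the rank is 4.
Since rank = 4 (the number of vectors), the set is linearly independent.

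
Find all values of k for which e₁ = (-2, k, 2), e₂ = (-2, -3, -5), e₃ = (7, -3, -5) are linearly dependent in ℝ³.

Place the vectors as rows of a 3×3 matrix; dependence ⇔ determinant zero.
Expanding, det = 54 - 45*k.
Solving 54 - 45*k = 0 yields k = 6/5.

k = 6/5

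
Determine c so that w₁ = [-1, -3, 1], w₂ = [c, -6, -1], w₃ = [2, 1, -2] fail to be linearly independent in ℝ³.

The set is linearly dependent precisely when det[w₁; w₂; w₃] = 0.
The determinant works out to 5 - 5*c.
Setting this to zero gives c = 1.

c = 1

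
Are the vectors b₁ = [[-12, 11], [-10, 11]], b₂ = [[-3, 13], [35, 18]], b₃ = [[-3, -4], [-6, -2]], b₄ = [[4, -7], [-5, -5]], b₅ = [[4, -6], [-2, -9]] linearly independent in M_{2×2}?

linearly dependent

Take coordinates with respect to the standard basis {E₁₁, E₁₂, E₂₁, E₂₂}.
There are 5 vectors in a 4-dimensional space, so they cannot be linearly independent.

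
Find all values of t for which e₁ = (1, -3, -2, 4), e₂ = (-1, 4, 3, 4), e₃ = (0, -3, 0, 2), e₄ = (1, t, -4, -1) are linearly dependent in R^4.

t = -43/2

Dependence holds iff the 4×4 matrix [e₁ e₂ e₃ e₄] is singular.
The determinant works out to 2*t + 43.
Setting this to zero gives t = -43/2.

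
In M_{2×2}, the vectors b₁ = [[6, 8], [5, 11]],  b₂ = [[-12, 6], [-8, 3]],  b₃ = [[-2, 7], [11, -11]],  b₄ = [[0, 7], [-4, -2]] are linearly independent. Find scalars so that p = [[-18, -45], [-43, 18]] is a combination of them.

p = -2b₁ + b₂ - 3b₃ - 2b₄

Work in coordinates with respect to the standard basis {E₁₁, E₁₂, E₂₁, E₂₂}.
Set up the augmented matrix [b₁ | b₂ | b₃ | b₄ | p] and row-reduce.
Row-reducing the augmented matrix gives the unique coefficients (c₁, …, c₄) = (-2, 1, -3, -2).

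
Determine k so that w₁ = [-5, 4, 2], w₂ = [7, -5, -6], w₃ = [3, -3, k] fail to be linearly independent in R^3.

k = 2

The vectors are dependent exactly when the determinant of the matrix with rows w₁, w₂, w₃ vanishes.
Cofactor expansion gives det = 6 - 3*k.
Setting this to zero gives k = 2.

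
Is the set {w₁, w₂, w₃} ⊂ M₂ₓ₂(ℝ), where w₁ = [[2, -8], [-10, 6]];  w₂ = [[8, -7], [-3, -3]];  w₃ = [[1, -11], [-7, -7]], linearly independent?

Take coordinates with respect to the standard basis {E₁₁, E₁₂, E₂₁, E₂₂}.
Place the vectors as rows of a 3×4 matrix and reduce to echelon form.
The reduction yields 3 nonzero rows, so the rank is 3.
Since rank = 3 (the number of vectors), the set is linearly independent.

linearly independent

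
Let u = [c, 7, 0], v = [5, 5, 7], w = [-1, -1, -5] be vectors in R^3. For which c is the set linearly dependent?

Place the vectors as rows of a 3×3 matrix; dependence ⇔ determinant zero.
Cofactor expansion gives det = 126 - 18*c.
This vanishes exactly when c = 7.

c = 7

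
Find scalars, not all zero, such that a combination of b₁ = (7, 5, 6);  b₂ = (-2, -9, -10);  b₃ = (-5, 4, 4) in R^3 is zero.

b₁ + b₂ + b₃ = 0

Write the vectors as columns of a matrix and find a nonzero vector in its null space.
The free variable yields coefficients (1, 1, 1) (any nonzero multiple also works).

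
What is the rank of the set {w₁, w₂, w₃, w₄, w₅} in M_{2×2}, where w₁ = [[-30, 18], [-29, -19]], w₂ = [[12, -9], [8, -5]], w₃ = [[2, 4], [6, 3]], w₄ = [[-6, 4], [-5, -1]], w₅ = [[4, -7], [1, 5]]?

Use coordinates relative to {E₁₁, E₁₂, E₂₁, E₂₂}.
Apply Gaussian elimination to the matrix whose rows are w₁, w₂, w₃, w₄, w₅.
Reduction leaves 3 leading entries, giving rank 3.
(With 5 elements in a 4-dimensional space the rank is at most 4.)

3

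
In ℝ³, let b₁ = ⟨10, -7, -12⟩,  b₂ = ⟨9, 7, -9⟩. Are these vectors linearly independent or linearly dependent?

Row-reduce the matrix whose columns are b₁, b₂.
The reduction yields 2 nonzero rows, so the rank is 2.
Since rank = 2 (the number of vectors), the set is linearly independent.

linearly independent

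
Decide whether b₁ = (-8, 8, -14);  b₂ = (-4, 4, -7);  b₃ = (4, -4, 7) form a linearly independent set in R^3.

Place the vectors as rows of a 3×3 matrix and reduce to echelon form.
The reduction yields 1 nonzero row, so the rank is 1.
Since rank 1 < 3, the set is linearly dependent.
Indeed b₁ - 2b₂ = 0.

linearly dependent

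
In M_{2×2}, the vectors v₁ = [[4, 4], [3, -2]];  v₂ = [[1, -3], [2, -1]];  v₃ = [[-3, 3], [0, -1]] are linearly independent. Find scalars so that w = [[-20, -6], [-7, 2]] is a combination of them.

w = -3v₁ + v₂ + 3v₃

Take coordinate vectors relative to {E₁₁, E₁₂, E₂₁, E₂₂}.
Solve the system with v₁, v₂, v₃ as columns and w as the right-hand side.
Row-reducing the augmented matrix gives the unique coefficients (α₁, α₂, α₃) = (-3, 1, 3).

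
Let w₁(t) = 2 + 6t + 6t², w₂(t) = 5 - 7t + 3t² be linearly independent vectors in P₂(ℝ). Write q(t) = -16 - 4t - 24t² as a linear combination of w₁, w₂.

q = -3w₁ - 2w₂

Work in coordinates with respect to the standard basis {1, t, t²}.
Write q = α₁w₁ + α₂w₂ and equate components.
Row-reducing the augmented matrix gives the unique coefficients (α₁, α₂) = (-3, -2).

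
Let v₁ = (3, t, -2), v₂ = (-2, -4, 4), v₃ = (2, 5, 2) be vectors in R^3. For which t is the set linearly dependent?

t = 20/3

The vectors are dependent exactly when the determinant of the matrix with rows v₁, v₂, v₃ vanishes.
Cofactor expansion gives det = 12*t - 80.
Solving 12*t - 80 = 0 yields t = 20/3.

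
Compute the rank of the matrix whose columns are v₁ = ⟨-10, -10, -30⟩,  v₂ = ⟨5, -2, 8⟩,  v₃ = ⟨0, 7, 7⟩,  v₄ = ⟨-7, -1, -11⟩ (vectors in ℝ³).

rank 3

Row-reduce the 4×3 matrix with these as rows.
Exactly 3 pivots survive; hence the rank is 3.
(With 4 elements in a 3-dimensional space the rank is at most 3.)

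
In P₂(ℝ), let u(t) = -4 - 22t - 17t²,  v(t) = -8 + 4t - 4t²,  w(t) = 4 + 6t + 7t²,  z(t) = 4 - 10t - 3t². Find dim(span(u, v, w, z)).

2

Use coordinates relative to {1, t, t²}.
Apply Gaussian elimination to the matrix whose rows are u, v, w, z.
There are 2 pivot columns, so rank = 2.
(With 4 elements in a 3-dimensional space the rank is at most 3.)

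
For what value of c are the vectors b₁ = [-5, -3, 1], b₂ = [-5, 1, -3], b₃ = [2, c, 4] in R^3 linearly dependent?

Dependence holds iff the 3×3 matrix [b₁ b₂ b₃] is singular.
The determinant works out to -20*c - 64.
This vanishes exactly when c = -16/5.

c = -16/5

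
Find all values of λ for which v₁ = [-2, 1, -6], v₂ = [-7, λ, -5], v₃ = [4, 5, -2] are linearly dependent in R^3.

λ = -9/2

The vectors are dependent exactly when the determinant of the matrix with rows v₁, v₂, v₃ vanishes.
The determinant works out to 28*λ + 126.
This vanishes exactly when λ = -9/2.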